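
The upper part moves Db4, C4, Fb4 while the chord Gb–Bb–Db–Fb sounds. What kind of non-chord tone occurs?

The harmony at that moment is Gb dominant seventh chord (Gb, Bb, Db, Fb); C4 is not a chord tone.
It is approached by step down from Db4 and left by leap up to Fb4.
Step in, leap out — an escape tone.

C4 is an escape tone.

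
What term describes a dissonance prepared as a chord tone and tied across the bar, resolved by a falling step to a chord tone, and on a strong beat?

Suspension.

Approach: by preparation — the pitch is first a chord tone, then held (tied or repeated) while the harmony changes under it. Departure: down by step. Metric position: strong.
A prepared dissonance that resolves downward by step — a suspension. (The same figure resolving upward would be a retardation.)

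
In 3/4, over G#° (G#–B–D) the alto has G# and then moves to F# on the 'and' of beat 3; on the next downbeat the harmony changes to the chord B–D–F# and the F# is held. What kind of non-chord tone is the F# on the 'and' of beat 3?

Anticipation.

The harmony at that moment is G# diminished triad (G#, B, D); F# is not a chord tone.
It is approached by step down from G# and then sustained as the same pitch into the next harmony.
Arriving early and becoming a chord tone when the harmony changes — an anticipation.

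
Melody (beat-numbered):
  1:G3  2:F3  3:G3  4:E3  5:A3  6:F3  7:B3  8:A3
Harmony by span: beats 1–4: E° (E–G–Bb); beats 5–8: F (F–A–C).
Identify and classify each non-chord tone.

The harmony at that moment is E diminished triad (E, G, Bb); F3 is not a chord tone.
It is approached by step down from G3 and left by step up to G3.
Step away and step back to the same note — a neighbor tone (lower neighbor).
The harmony at that moment is F major triad (F, A, C); B3 is not a chord tone.
It is approached by leap up from F3 and left by step down to A3.
Leap in, step out — an appoggiatura.

F3 (beat 2) — neighbor tone; B3 (beat 7) — appoggiatura.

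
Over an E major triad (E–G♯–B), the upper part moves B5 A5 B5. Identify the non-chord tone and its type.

The harmony at that moment is E major triad (E, G♯, B); A5 is not a chord tone.
It is approached by step down from B5 and left by step up to B5.
Step away and step back to the same note — a neighbor tone (lower neighbor).

A5 is a neighbor tone.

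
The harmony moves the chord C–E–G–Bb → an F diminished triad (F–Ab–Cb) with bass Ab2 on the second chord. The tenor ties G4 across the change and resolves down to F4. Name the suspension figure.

At the second chord the bass is Ab2. The suspended G4 lies a seventh above the bass; after resolving down by step to F4, the interval above the bass becomes a sixth.
Suspension figures are named by those two intervals: 7–6.

7–6 suspension.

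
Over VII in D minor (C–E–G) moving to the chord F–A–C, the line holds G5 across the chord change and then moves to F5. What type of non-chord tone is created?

The harmony at that moment is F major triad (F, A, C); G5 is not a chord tone.
It is held over (the same pitch as the preceding G5) and left by step down to F5.
Held over from the previous chord and resolving down by step — a suspension.

G5 is a suspension.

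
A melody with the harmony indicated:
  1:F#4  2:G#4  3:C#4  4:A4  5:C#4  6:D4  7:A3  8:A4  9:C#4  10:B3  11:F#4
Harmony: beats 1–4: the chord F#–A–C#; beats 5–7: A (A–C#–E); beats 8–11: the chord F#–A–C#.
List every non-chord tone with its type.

The harmony at that moment is F# minor triad (F#, A, C#); G#4 is not a chord tone.
It is approached by step up from F#4 and left by leap down to C#4.
Step in, leap out — an escape tone.
The harmony at that moment is A major triad (A, C#, E); D4 is not a chord tone.
It is approached by step up from C#4 and left by leap down to A3.
Step in, leap out — an escape tone.
The harmony at that moment is F# minor triad (F#, A, C#); B3 is not a chord tone.
It is approached by step down from C#4 and left by leap up to F#4.
Step in, leap out — an escape tone.

G#4 (beat 2) — escape tone; D4 (beat 6) — escape tone; B3 (beat 10) — escape tone.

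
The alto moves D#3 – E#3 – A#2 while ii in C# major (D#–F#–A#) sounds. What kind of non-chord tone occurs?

The harmony at that moment is D# minor triad (D#, F#, A#); E#3 is not a chord tone.
It is approached by step up from D#3 and left by leap down to A#2.
Step in, leap out — an escape tone.

E#3 is an escape tone.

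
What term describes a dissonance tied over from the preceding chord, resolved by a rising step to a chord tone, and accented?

Approach: by preparation — the pitch is first a chord tone, then held (tied or repeated) while the harmony changes under it. Departure: up by step. Metric position: strong.
A prepared dissonance that resolves upward by step — a retardation. (The same figure resolving downward would be a suspension.)

Retardation.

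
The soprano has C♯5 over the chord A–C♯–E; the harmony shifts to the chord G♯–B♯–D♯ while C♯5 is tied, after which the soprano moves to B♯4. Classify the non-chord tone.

The harmony at that moment is G♯ major triad (G♯, B♯, D♯); C♯5 is not a chord tone.
It is held over (the same pitch as the preceding C♯5) and left by step down to B♯4.
Held over from the previous chord and resolving down by step — a suspension.

C♯5 is a suspension.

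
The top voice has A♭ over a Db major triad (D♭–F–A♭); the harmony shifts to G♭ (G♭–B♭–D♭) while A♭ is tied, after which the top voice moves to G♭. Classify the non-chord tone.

A♭ is a suspension.

The harmony at that moment is G♭ major triad (G♭, B♭, D♭); A♭ is not a chord tone.
It is held over (the same pitch as the preceding A♭) and left by step down to G♭.
Held over from the previous chord and resolving down by step — a suspension.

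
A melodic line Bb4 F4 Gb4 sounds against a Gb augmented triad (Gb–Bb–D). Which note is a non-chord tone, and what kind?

The harmony at that moment is Gb augmented triad (Gb, Bb, D); F4 is not a chord tone.
It is approached by leap down from Bb4 and left by step up to Gb4.
Leap in, step out — an appoggiatura.

F4 is an appoggiatura.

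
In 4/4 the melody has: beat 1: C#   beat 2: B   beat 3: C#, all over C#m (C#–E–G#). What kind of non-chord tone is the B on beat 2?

Lower neighbor tone.

The harmony at that moment is C# minor triad (C#, E, G#); B is not a chord tone.
It is approached by step down from C# and left by step up to C#.
Step away and step back to the same note — a neighbor tone (lower neighbor).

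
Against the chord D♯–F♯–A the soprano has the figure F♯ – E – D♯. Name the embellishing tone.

The harmony at that moment is D♯ diminished triad (D♯, F♯, A); E is not a chord tone.
It is approached by step down from F♯ and left by step down to D♯.
Step in, step out in the same direction — a passing tone.

E is a passing tone.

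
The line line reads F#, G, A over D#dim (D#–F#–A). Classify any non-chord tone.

G is a passing tone.

The harmony at that moment is D# diminished triad (D#, F#, A); G is not a chord tone.
It is approached by step up from F# and left by step up to A.
Step in, step out in the same direction — a passing tone.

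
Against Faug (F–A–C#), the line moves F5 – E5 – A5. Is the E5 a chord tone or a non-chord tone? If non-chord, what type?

The harmony at that moment is F augmented triad (F, A, C#); E5 is not a chord tone.
It is approached by step down from F5 and left by leap up to A5.
Step in, leap out — an escape tone.

Non-chord tone — an escape tone.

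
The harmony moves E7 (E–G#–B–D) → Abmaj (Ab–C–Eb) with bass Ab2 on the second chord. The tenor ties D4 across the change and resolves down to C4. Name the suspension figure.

4–3 suspension.

At the second chord the bass is Ab2. The suspended D4 lies a fourth above the bass; after resolving down by step to C4, the interval above the bass becomes a third.
Suspension figures are named by those two intervals: 4–3.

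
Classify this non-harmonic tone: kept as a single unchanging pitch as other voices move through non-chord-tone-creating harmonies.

Pedal tone.

Approach: none. Departure: none — a single pitch is sustained while the chords change around it, passing through harmonies that do not contain it.
No melodic motion at all; the dissonance is created entirely by the moving harmonies against the stationary note — a pedal tone (pedal point).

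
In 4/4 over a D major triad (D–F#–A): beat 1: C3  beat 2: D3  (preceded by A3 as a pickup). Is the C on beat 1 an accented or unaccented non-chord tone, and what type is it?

The harmony at that moment is D major triad (D, F#, A); C3 is not a chord tone.
It is approached by leap down from A3 and left by step up to D3.
Leap in, step out — an appoggiatura.
It falls on the downbeat, so it is accented.

Accented appoggiatura.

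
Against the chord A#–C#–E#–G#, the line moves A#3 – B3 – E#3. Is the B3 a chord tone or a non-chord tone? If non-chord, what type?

The harmony at that moment is A# minor seventh chord (A#, C#, E#, G#); B3 is not a chord tone.
It is approached by step up from A#3 and left by leap down to E#3.
Step in, leap out — an escape tone.

Non-chord tone — an escape tone.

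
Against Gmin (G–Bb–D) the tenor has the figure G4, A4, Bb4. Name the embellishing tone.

A4 is a passing tone.

The harmony at that moment is G minor triad (G, Bb, D); A4 is not a chord tone.
It is approached by step up from G4 and left by step up to Bb4.
Step in, step out in the same direction — a passing tone.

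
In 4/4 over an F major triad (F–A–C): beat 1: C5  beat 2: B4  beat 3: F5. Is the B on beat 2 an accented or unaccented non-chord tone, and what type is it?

Unaccented escape tone.

The harmony at that moment is F major triad (F, A, C); B4 is not a chord tone.
It is approached by step down from C5 and left by leap up to F5.
Step in, leap out — an escape tone.
It falls on a weak beat, so it is unaccented.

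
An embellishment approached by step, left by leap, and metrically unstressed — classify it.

Approach: by step. Departure: by leap. Metric position: weak.
Step in, leap out, from a weak position — an escape tone (échappée). (It is the mirror image of the appoggiatura, which leaps in and steps out on a strong beat.)

Escape tone.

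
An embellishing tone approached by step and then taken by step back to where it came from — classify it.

Approach: by step. Departure: by step in the opposite direction, back to the starting pitch.
Stepwise on both sides but reversing to return to the same chord tone — a neighbor tone. (Had it continued onward in the same direction it would be a passing tone instead.)

Neighbor tone.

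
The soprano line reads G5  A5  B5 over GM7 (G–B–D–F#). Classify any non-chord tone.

A5 is a passing tone.

The harmony at that moment is G major seventh chord (G, B, D, F#); A5 is not a chord tone.
It is approached by step up from G5 and left by step up to B5.
Step in, step out in the same direction — a passing tone.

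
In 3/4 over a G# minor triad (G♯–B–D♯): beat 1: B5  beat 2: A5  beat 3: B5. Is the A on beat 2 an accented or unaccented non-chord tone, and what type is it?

Unaccented neighbor tone.

The harmony at that moment is G♯ minor triad (G♯, B, D♯); A5 is not a chord tone.
It is approached by step down from B5 and left by step up to B5.
Step away and step back to the same note — a neighbor tone (lower neighbor).
It falls on a weak beat, so it is unaccented.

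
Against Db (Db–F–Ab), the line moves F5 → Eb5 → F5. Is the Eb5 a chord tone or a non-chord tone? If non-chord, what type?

The harmony at that moment is Db major triad (Db, F, Ab); Eb5 is not a chord tone.
It is approached by step down from F5 and left by step up to F5.
Step away and step back to the same note — a neighbor tone (lower neighbor).

Non-chord tone — a neighbor tone.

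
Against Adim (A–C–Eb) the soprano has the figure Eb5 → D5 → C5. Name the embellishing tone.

D5 is a passing tone.

The harmony at that moment is A diminished triad (A, C, Eb); D5 is not a chord tone.
It is approached by step down from Eb5 and left by step down to C5.
Step in, step out in the same direction — a passing tone.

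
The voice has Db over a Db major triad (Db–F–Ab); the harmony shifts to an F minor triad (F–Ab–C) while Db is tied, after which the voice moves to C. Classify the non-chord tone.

The harmony at that moment is F minor triad (F, Ab, C); Db is not a chord tone.
It is held over (the same pitch as the preceding Db) and left by step down to C.
Held over from the previous chord and resolving down by step — a suspension.

Db is a suspension.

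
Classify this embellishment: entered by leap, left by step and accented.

Approach: by leap. Departure: by step. Metric position: strong.
Leap in, step out, in a metrically strong position — an appoggiatura. (It is the mirror image of the escape tone, which steps in and leaps out from a weak position.)

Appoggiatura.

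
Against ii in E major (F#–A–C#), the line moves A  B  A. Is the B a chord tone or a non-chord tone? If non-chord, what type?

Non-chord tone — a neighbor tone.

The harmony at that moment is F# minor triad (F#, A, C#); B is not a chord tone.
It is approached by step up from A and left by step down to A.
Step away and step back to the same note — a neighbor tone (upper neighbor).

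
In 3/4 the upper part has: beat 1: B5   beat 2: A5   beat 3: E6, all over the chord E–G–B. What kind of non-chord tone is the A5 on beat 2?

The harmony at that moment is E minor triad (E, G, B); A5 is not a chord tone.
It is approached by step down from B5 and left by leap up to E6.
Step in, leap out, on a weak beat — an escape tone.

Escape tone.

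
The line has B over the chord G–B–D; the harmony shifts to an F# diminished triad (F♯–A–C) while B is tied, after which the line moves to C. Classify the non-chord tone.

The harmony at that moment is F♯ diminished triad (F♯, A, C); B is not a chord tone.
It is held over (the same pitch as the preceding B) and left by step up to C.
Held over from the previous chord and resolving up by step — a retardation.

B is a retardation.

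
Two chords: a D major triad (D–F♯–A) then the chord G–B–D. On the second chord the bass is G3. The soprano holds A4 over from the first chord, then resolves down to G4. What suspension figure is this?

At the second chord the bass is G3. The suspended A4 lies a ninth above the bass; after resolving down by step to G4, the interval above the bass becomes an octave.
Suspension figures are named by those two intervals: 9–8.

9–8 suspension.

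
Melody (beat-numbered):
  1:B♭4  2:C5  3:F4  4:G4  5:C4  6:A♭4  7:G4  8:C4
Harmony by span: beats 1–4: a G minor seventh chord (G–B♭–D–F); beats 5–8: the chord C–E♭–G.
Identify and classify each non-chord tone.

The harmony at that moment is G minor seventh chord (G, B♭, D, F); C5 is not a chord tone.
It is approached by step up from B♭4 and left by leap down to F4.
Step in, leap out — an escape tone.
The harmony at that moment is C minor triad (C, E♭, G); A♭4 is not a chord tone.
It is approached by leap up from C4 and left by step down to G4.
Leap in, step out — an appoggiatura.

C5 (beat 2) — escape tone; A♭4 (beat 6) — appoggiatura.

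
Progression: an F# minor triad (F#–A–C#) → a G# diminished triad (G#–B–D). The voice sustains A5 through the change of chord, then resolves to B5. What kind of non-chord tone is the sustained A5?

A5 is a retardation.

The harmony at that moment is G# diminished triad (G#, B, D); A5 is not a chord tone.
It is held over (the same pitch as the preceding A5) and left by step up to B5.
Held over from the previous chord and resolving up by step — a retardation.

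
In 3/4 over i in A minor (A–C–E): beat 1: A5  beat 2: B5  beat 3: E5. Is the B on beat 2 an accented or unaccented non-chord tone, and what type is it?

Unaccented escape tone.

The harmony at that moment is A minor triad (A, C, E); B5 is not a chord tone.
It is approached by step up from A5 and left by leap down to E5.
Step in, leap out — an escape tone.
It falls on a weak beat, so it is unaccented.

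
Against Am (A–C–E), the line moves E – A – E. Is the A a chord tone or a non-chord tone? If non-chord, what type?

A minor triad contains A, C, E; A is the root, so it is a chord tone.

Chord tone (the root of A minor triad).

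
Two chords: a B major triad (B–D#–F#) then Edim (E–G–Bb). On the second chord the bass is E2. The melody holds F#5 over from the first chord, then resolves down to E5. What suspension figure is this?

At the second chord the bass is E2. The suspended F#5 lies a ninth above the bass; after resolving down by step to E5, the interval above the bass becomes an octave.
Suspension figures are named by those two intervals: 9–8.

9–8 suspension.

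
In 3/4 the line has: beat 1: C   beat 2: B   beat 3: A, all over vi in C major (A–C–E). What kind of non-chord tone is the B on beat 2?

Passing tone.

The harmony at that moment is A minor triad (A, C, E); B is not a chord tone.
It is approached by step down from C and left by step down to A.
Step in, step out in the same direction — a passing tone.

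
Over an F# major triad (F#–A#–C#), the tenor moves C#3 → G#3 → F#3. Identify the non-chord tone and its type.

The harmony at that moment is F# major triad (F#, A#, C#); G#3 is not a chord tone.
It is approached by leap up from C#3 and left by step down to F#3.
Leap in, step out — an appoggiatura.

G#3 is an appoggiatura.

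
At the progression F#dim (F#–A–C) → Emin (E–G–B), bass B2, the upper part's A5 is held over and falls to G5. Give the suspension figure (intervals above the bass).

At the second chord the bass is B2. The suspended A5 lies a seventh above the bass; after resolving down by step to G5, the interval above the bass becomes a sixth.
Suspension figures are named by those two intervals: 7–6.

7–6 suspension.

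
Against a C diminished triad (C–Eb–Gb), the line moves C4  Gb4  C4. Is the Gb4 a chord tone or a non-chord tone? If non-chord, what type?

C diminished triad contains C, Eb, Gb; Gb is the fifth, so it is a chord tone.

Chord tone (the fifth of C diminished triad).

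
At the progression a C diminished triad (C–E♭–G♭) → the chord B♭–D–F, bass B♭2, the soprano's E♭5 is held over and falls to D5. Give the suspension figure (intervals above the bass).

At the second chord the bass is B♭2. The suspended E♭5 lies a fourth above the bass; after resolving down by step to D5, the interval above the bass becomes a third.
Suspension figures are named by those two intervals: 4–3.

4–3 suspension.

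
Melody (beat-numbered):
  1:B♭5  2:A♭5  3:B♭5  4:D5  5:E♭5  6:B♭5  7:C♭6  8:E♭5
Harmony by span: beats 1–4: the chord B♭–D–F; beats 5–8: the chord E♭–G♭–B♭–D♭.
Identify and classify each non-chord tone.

The harmony at that moment is B♭ major triad (B♭, D, F); A♭5 is not a chord tone.
It is approached by step down from B♭5 and left by step up to B♭5.
Step away and step back to the same note — a neighbor tone (lower neighbor).
The harmony at that moment is E♭ minor seventh chord (E♭, G♭, B♭, D♭); C♭6 is not a chord tone.
It is approached by step up from B♭5 and left by leap down to E♭5.
Step in, leap out — an escape tone.

A♭5 (beat 2) — neighbor tone; C♭6 (beat 7) — escape tone.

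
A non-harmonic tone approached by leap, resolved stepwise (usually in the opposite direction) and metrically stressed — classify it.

Approach: by leap. Departure: by step. Metric position: strong.
Leap in, step out, in a metrically strong position — an appoggiatura. (It is the mirror image of the escape tone, which steps in and leaps out from a weak position.)

Appoggiatura.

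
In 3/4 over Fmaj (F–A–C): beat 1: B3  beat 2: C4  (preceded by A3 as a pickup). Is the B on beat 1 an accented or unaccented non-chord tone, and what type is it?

The harmony at that moment is F major triad (F, A, C); B3 is not a chord tone.
It is approached by step up from A3 and left by step up to C4.
Step in, step out in the same direction — a passing tone.
It falls on the downbeat, so it is accented.

Accented passing tone.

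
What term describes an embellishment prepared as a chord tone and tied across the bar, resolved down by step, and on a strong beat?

Suspension.

Approach: by preparation — the pitch is first a chord tone, then held (tied or repeated) while the harmony changes under it. Departure: down by step. Metric position: strong.
A prepared dissonance that resolves downward by step — a suspension. (The same figure resolving upward would be a retardation.)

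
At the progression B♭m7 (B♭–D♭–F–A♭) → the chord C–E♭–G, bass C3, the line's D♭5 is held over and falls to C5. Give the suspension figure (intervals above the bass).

At the second chord the bass is C3. The suspended D♭5 lies a ninth above the bass; after resolving down by step to C5, the interval above the bass becomes an octave.
Suspension figures are named by those two intervals: 9–8.

9–8 suspension.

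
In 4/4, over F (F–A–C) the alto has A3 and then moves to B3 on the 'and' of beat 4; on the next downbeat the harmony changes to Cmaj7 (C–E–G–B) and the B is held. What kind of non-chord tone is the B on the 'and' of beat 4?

The harmony at that moment is F major triad (F, A, C); B3 is not a chord tone.
It is approached by step up from A3 and then sustained as the same pitch into the next harmony.
Arriving early and becoming a chord tone when the harmony changes — an anticipation.

Anticipation.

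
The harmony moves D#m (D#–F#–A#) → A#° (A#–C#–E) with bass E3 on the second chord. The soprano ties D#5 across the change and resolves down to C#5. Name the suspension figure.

7–6 suspension.

At the second chord the bass is E3. The suspended D#5 lies a seventh above the bass; after resolving down by step to C#5, the interval above the bass becomes a sixth.
Suspension figures are named by those two intervals: 7–6.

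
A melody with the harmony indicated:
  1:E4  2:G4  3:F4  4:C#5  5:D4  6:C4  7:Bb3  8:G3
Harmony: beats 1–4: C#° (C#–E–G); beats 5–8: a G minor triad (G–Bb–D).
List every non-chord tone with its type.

The harmony at that moment is C# diminished triad (C#, E, G); F4 is not a chord tone.
It is approached by step down from G4 and left by leap up to C#5.
Step in, leap out — an escape tone.
The harmony at that moment is G minor triad (G, Bb, D); C4 is not a chord tone.
It is approached by step down from D4 and left by step down to Bb3.
Step in, step out in the same direction — a passing tone.

F4 (beat 3) — escape tone; C4 (beat 6) — passing tone.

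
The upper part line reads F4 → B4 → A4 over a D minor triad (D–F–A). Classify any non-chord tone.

B4 is an appoggiatura.

The harmony at that moment is D minor triad (D, F, A); B4 is not a chord tone.
It is approached by leap up from F4 and left by step down to A4.
Leap in, step out — an appoggiatura.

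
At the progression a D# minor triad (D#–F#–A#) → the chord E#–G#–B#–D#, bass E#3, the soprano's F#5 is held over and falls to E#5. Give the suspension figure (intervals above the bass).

9–8 suspension.

At the second chord the bass is E#3. The suspended F#5 lies a ninth above the bass; after resolving down by step to E#5, the interval above the bass becomes an octave.
Suspension figures are named by those two intervals: 9–8.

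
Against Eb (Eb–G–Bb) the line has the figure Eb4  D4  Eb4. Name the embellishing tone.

D4 is a neighbor tone.

The harmony at that moment is Eb major triad (Eb, G, Bb); D4 is not a chord tone.
It is approached by step down from Eb4 and left by step up to Eb4.
Step away and step back to the same note — a neighbor tone (lower neighbor).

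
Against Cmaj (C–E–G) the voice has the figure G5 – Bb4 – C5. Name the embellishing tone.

The harmony at that moment is C major triad (C, E, G); Bb4 is not a chord tone.
It is approached by leap down from G5 and left by step up to C5.
Leap in, step out — an appoggiatura.

Bb4 is an appoggiatura.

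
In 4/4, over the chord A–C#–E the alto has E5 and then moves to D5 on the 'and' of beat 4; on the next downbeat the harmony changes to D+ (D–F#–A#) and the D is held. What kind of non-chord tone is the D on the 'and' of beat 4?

The harmony at that moment is A major triad (A, C#, E); D5 is not a chord tone.
It is approached by step down from E5 and then sustained as the same pitch into the next harmony.
Arriving early and becoming a chord tone when the harmony changes — an anticipation.

Anticipation.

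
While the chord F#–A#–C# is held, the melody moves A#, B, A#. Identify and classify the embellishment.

B is a neighbor tone.

The harmony at that moment is F# major triad (F#, A#, C#); B is not a chord tone.
It is approached by step up from A# and left by step down to A#.
Step away and step back to the same note — a neighbor tone (upper neighbor).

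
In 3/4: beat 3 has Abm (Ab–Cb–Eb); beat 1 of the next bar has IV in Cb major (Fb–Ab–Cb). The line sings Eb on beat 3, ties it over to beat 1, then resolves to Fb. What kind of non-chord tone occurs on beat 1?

Retardation.

The harmony at that moment is Fb major triad (Fb, Ab, Cb); Eb is not a chord tone.
It is held over (the same pitch as the preceding Eb) and left by step up to Fb.
Held over from the previous chord and resolving up by step — a retardation.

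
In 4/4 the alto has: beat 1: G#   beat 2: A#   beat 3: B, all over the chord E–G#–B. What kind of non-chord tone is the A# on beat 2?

Passing tone.

The harmony at that moment is E major triad (E, G#, B); A# is not a chord tone.
It is approached by step up from G# and left by step up to B.
Step in, step out in the same direction — a passing tone.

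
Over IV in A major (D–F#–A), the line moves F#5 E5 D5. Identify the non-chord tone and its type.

The harmony at that moment is D major triad (D, F#, A); E5 is not a chord tone.
It is approached by step down from F#5 and left by step down to D5.
Step in, step out in the same direction — a passing tone.

E5 is a passing tone.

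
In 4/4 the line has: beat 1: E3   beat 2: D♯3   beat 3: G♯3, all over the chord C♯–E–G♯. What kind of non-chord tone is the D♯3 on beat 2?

The harmony at that moment is C♯ minor triad (C♯, E, G♯); D♯3 is not a chord tone.
It is approached by step down from E3 and left by leap up to G♯3.
Step in, leap out, on a weak beat — an escape tone.

Escape tone.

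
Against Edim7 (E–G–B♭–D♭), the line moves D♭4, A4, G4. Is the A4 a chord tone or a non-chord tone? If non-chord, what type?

Non-chord tone — an appoggiatura.

The harmony at that moment is E diminished seventh chord (E, G, B♭, D♭); A4 is not a chord tone.
It is approached by leap up from D♭4 and left by step down to G4.
Leap in, step out — an appoggiatura.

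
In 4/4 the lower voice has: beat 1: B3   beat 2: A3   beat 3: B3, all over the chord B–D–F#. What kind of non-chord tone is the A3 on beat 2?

Lower neighbor tone.

The harmony at that moment is B minor triad (B, D, F#); A3 is not a chord tone.
It is approached by step down from B3 and left by step up to B3.
Step away and step back to the same note — a neighbor tone (lower neighbor).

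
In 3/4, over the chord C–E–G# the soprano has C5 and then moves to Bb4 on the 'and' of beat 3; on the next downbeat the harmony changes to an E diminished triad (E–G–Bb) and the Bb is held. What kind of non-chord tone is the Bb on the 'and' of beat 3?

The harmony at that moment is C augmented triad (C, E, G#); Bb4 is not a chord tone.
It is approached by step down from C5 and then sustained as the same pitch into the next harmony.
Arriving early and becoming a chord tone when the harmony changes — an anticipation.

Anticipation.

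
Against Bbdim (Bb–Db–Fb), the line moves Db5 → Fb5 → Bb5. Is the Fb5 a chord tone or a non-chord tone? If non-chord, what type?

Bb diminished triad contains Bb, Db, Fb; Fb is the fifth, so it is a chord tone.

Chord tone (the fifth of Bb diminished triad).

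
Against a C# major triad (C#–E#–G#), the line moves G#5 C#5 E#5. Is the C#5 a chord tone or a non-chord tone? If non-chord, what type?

C# major triad contains C#, E#, G#; C# is the root, so it is a chord tone.

Chord tone (the root of C# major triad).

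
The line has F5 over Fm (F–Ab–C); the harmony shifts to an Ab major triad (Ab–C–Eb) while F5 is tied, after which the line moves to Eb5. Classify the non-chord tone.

F5 is a suspension.

The harmony at that moment is Ab major triad (Ab, C, Eb); F5 is not a chord tone.
It is held over (the same pitch as the preceding F5) and left by step down to Eb5.
Held over from the previous chord and resolving down by step — a suspension.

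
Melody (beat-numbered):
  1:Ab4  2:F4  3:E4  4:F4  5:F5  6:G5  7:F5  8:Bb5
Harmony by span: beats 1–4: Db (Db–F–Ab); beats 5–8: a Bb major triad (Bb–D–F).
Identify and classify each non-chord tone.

The harmony at that moment is Db major triad (Db, F, Ab); E4 is not a chord tone.
It is approached by step down from F4 and left by step up to F4.
Step away and step back to the same note — a neighbor tone (lower neighbor).
The harmony at that moment is Bb major triad (Bb, D, F); G5 is not a chord tone.
It is approached by step up from F5 and left by step down to F5.
Step away and step back to the same note — a neighbor tone (upper neighbor).

E4 (beat 3) — neighbor tone; G5 (beat 6) — neighbor tone.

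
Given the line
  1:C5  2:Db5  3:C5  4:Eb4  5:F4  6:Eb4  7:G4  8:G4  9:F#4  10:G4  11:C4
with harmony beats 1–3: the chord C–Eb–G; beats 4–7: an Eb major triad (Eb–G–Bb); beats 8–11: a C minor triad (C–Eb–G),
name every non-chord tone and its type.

The harmony at that moment is C minor triad (C, Eb, G); Db5 is not a chord tone.
It is approached by step up from C5 and left by step down to C5.
Step away and step back to the same note — a neighbor tone (upper neighbor).
The harmony at that moment is Eb major triad (Eb, G, Bb); F4 is not a chord tone.
It is approached by step up from Eb4 and left by step down to Eb4.
Step away and step back to the same note — a neighbor tone (upper neighbor).
The harmony at that moment is C minor triad (C, Eb, G); F#4 is not a chord tone.
It is approached by step down from G4 and left by step up to G4.
Step away and step back to the same note — a neighbor tone (lower neighbor).

Db5 (beat 2) — neighbor tone; F4 (beat 5) — neighbor tone; F#4 (beat 9) — neighbor tone.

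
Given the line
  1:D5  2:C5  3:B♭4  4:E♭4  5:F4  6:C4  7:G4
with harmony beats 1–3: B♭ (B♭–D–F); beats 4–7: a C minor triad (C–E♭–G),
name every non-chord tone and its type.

C5 (beat 2) — passing tone; F4 (beat 5) — escape tone.

The harmony at that moment is B♭ major triad (B♭, D, F); C5 is not a chord tone.
It is approached by step down from D5 and left by step down to B♭4.
Step in, step out in the same direction — a passing tone.
The harmony at that moment is C minor triad (C, E♭, G); F4 is not a chord tone.
It is approached by step up from E♭4 and left by leap down to C4.
Step in, leap out — an escape tone.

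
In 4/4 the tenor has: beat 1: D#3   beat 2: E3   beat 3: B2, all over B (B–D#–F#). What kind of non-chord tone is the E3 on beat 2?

The harmony at that moment is B major triad (B, D#, F#); E3 is not a chord tone.
It is approached by step up from D#3 and left by leap down to B2.
Step in, leap out, on a weak beat — an escape tone.

Escape tone.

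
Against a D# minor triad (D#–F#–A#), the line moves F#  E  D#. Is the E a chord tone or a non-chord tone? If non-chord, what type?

Non-chord tone — a passing tone.

The harmony at that moment is D# minor triad (D#, F#, A#); E is not a chord tone.
It is approached by step down from F# and left by step down to D#.
Step in, step out in the same direction — a passing tone.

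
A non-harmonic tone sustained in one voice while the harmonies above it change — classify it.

Approach: none. Departure: none — a single pitch is sustained while the chords change around it, passing through harmonies that do not contain it.
No melodic motion at all; the dissonance is created entirely by the moving harmonies against the stationary note — a pedal tone (pedal point).

Pedal tone.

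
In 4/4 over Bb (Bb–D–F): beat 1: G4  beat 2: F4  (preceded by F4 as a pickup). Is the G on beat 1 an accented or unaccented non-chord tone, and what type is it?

Accented neighbor tone.

The harmony at that moment is Bb major triad (Bb, D, F); G4 is not a chord tone.
It is approached by step up from F4 and left by step down to F4.
Step away and step back to the same note — a neighbor tone (upper neighbor).
It falls on the downbeat, so it is accented.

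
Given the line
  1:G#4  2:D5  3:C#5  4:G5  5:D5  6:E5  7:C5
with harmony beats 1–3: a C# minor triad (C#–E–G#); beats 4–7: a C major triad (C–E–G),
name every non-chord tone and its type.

D5 (beat 2) — appoggiatura; D5 (beat 5) — appoggiatura.

The harmony at that moment is C# minor triad (C#, E, G#); D5 is not a chord tone.
It is approached by leap up from G#4 and left by step down to C#5.
Leap in, step out — an appoggiatura.
The harmony at that moment is C major triad (C, E, G); D5 is not a chord tone.
It is approached by leap down from G5 and left by step up to E5.
Leap in, step out — an appoggiatura.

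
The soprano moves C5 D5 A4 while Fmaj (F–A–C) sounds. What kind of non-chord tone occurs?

The harmony at that moment is F major triad (F, A, C); D5 is not a chord tone.
It is approached by step up from C5 and left by leap down to A4.
Step in, leap out — an escape tone.

D5 is an escape tone.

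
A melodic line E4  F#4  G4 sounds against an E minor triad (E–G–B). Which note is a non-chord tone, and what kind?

The harmony at that moment is E minor triad (E, G, B); F#4 is not a chord tone.
It is approached by step up from E4 and left by step up to G4.
Step in, step out in the same direction — a passing tone.

F#4 is a passing tone.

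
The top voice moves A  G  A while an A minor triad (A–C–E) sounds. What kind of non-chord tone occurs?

The harmony at that moment is A minor triad (A, C, E); G is not a chord tone.
It is approached by step down from A and left by step up to A.
Step away and step back to the same note — a neighbor tone (lower neighbor).

G is a neighbor tone.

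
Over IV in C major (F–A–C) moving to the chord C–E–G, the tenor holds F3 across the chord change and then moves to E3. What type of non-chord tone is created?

The harmony at that moment is C major triad (C, E, G); F3 is not a chord tone.
It is held over (the same pitch as the preceding F3) and left by step down to E3.
Held over from the previous chord and resolving down by step — a suspension.

F3 is a suspension.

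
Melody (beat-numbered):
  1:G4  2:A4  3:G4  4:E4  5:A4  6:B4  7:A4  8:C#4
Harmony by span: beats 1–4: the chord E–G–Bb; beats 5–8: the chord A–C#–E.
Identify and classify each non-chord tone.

The harmony at that moment is E diminished triad (E, G, Bb); A4 is not a chord tone.
It is approached by step up from G4 and left by step down to G4.
Step away and step back to the same note — a neighbor tone (upper neighbor).
The harmony at that moment is A major triad (A, C#, E); B4 is not a chord tone.
It is approached by step up from A4 and left by step down to A4.
Step away and step back to the same note — a neighbor tone (upper neighbor).

A4 (beat 2) — neighbor tone; B4 (beat 6) — neighbor tone.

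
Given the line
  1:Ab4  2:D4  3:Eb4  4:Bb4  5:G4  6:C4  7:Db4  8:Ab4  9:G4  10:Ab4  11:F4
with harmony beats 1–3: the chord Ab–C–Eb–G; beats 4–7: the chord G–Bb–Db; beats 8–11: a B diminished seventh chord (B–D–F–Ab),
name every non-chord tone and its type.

D4 (beat 2) — appoggiatura; C4 (beat 6) — appoggiatura; G4 (beat 9) — neighbor tone.

The harmony at that moment is Ab major seventh chord (Ab, C, Eb, G); D4 is not a chord tone.
It is approached by leap down from Ab4 and left by step up to Eb4.
Leap in, step out — an appoggiatura.
The harmony at that moment is G diminished triad (G, Bb, Db); C4 is not a chord tone.
It is approached by leap down from G4 and left by step up to Db4.
Leap in, step out — an appoggiatura.
The harmony at that moment is B diminished seventh chord (B, D, F, Ab); G4 is not a chord tone.
It is approached by step down from Ab4 and left by step up to Ab4.
Step away and step back to the same note — a neighbor tone (lower neighbor).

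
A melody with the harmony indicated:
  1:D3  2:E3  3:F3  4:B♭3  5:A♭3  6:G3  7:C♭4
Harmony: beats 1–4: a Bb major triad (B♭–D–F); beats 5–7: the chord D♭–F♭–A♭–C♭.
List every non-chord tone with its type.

The harmony at that moment is B♭ major triad (B♭, D, F); E3 is not a chord tone.
It is approached by step up from D3 and left by step up to F3.
Step in, step out in the same direction — a passing tone.
The harmony at that moment is D♭ minor seventh chord (D♭, F♭, A♭, C♭); G3 is not a chord tone.
It is approached by step down from A♭3 and left by leap up to C♭4.
Step in, leap out — an escape tone.

E3 (beat 2) — passing tone; G3 (beat 6) — escape tone.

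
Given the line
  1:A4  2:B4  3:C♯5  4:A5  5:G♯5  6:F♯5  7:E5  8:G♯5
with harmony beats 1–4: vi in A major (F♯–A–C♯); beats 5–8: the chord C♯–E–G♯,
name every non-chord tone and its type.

B4 (beat 2) — passing tone; F♯5 (beat 6) — passing tone.

The harmony at that moment is F♯ minor triad (F♯, A, C♯); B4 is not a chord tone.
It is approached by step up from A4 and left by step up to C♯5.
Step in, step out in the same direction — a passing tone.
The harmony at that moment is C♯ minor triad (C♯, E, G♯); F♯5 is not a chord tone.
It is approached by step down from G♯5 and left by step down to E5.
Step in, step out in the same direction — a passing tone.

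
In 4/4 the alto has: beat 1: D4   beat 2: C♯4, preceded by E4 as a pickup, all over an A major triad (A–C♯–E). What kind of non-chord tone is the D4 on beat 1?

Passing tone.

The harmony at that moment is A major triad (A, C♯, E); D4 is not a chord tone.
It is approached by step down from E4 and left by step down to C♯4.
Step in, step out in the same direction — a passing tone.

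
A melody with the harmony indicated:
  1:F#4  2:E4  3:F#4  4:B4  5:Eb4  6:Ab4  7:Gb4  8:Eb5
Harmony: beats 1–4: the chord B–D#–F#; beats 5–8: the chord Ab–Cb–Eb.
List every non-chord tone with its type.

E4 (beat 2) — neighbor tone; Gb4 (beat 7) — escape tone.

The harmony at that moment is B major triad (B, D#, F#); E4 is not a chord tone.
It is approached by step down from F#4 and left by step up to F#4.
Step away and step back to the same note — a neighbor tone (lower neighbor).
The harmony at that moment is Ab minor triad (Ab, Cb, Eb); Gb4 is not a chord tone.
It is approached by step down from Ab4 and left by leap up to Eb5.
Step in, leap out — an escape tone.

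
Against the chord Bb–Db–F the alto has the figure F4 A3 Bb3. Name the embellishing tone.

A3 is an appoggiatura.

The harmony at that moment is Bb minor triad (Bb, Db, F); A3 is not a chord tone.
It is approached by leap down from F4 and left by step up to Bb3.
Leap in, step out — an appoggiatura.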